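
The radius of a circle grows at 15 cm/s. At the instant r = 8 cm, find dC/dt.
30π cm/s

C = 2πr
dC/dt = 2π · dr/dt = 2π · 15 = 30π cm/s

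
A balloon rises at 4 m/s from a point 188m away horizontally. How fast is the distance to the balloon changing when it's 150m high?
300√14461/14461 ≈ 2.495 m/s

z² = 188² + y²
z = √(188² + 150²) = 2√14461
dz/dt = y/z · dy/dt = 150/(2√14461) · 4 = 300√14461/14461 ≈ 2.495 m/s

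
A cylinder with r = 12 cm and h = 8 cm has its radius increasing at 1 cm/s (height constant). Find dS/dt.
64π cm²/s

S = 2πrh + 2πr² (lateral + bases)
dS/dt = (2πh + 4πr)·dr/dt = (2π·8 + 4π·12)·1
= 64π cm²/s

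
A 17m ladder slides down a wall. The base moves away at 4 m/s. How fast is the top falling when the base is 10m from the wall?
40√21/63 ≈ 2.91 m/s

x² + y² = 17²
2x·dx/dt + 2y·dy/dt = 0
dy/dt = -x/y · dx/dt = -10/(3√21) · 4 = -40√21/63 m/s
The top is descending at 40√21/63 ≈ 2.91 m/s.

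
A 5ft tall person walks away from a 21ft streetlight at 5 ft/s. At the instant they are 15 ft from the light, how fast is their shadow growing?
25/16 ft/s

By similar triangles: 21/(x+s) = 5/s
Solving: s = 5x/16
ds/dt = 5/16 · dx/dt = 5/16 · 5 = 25/16 ft/s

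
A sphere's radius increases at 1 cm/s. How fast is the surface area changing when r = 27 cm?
216π cm²/s

S = 4πr²
dS/dt = dS/dr · dr/dt = 8πr · 1
At r = 27: dS/dt = 216π cm²/s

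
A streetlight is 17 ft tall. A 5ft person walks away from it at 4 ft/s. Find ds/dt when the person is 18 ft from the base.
5/3 ft/s

By similar triangles: 17/(x+s) = 5/s
Solving: s = 5x/12
ds/dt = 5/12 · dx/dt = 5/12 · 4 = 5/3 ft/s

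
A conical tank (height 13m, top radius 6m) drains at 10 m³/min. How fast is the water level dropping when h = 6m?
845/(648π) ≈ 0.4151 m/min

r/h = 6/13, so r = (6/13)h
V = (1/3)πr²h = (1/3)π((6/13)h)²h = (12/169)πh³
dV/dh = (36/169)πh²
dh/dt = (dV/dt)/(dV/dh) = -10/((36/169)π·6²) = -845/(648π) m/min
The level is dropping at 845/(648π) ≈ 0.4151 m/min.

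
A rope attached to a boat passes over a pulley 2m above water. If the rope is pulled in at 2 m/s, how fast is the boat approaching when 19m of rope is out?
38√357/357 ≈ 2.011 m/s

rope² = x² + 2²
x = √(19² - 2²) = √357
dx/dt = (rope/x) · d(rope)/dt = (19/√357) · (-2) = -38√357/357 m/s
The boat approaches at 38√357/357 ≈ 2.011 m/s.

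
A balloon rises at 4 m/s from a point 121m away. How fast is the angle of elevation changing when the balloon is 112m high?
0.017804 rad/s

tan(θ) = y/121
sec²(θ) · dθ/dt = (1/121) · dy/dt
dθ/dt = cos²(θ)/121 · 4 = 121/(121² + 112²) · 4
dθ/dt = 0.017804 rad/s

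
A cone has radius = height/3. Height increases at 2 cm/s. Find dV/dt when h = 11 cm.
242π/9 cm³/s

V = (1/3)π(h/3)²h = πh³/27
dV/dt = πh²/9 · 2
At h = 11: dV/dt = 242π/9 cm³/s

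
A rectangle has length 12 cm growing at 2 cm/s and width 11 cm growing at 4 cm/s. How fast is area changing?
70 cm²/s

A = lw
dA/dt = w·dl/dt + l·dw/dt = 11·2 + 12·4 = 70 cm²/s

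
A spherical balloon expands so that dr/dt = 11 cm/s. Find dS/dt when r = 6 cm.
528π cm²/s

S = 4πr²
dS/dt = dS/dr · dr/dt = 8πr · 11
At r = 6: dS/dt = 528π cm²/s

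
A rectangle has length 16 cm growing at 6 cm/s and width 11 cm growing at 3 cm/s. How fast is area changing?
114 cm²/s

A = lw
dA/dt = w·dl/dt + l·dw/dt = 11·6 + 16·3 = 114 cm²/s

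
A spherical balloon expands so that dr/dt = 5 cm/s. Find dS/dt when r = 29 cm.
1160π cm²/s

S = 4πr²
dS/dt = dS/dr · dr/dt = 8πr · 5
At r = 29: dS/dt = 1160π cm²/s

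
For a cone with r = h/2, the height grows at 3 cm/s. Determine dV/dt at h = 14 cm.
147π cm³/s

V = (1/3)π(h/2)²h = πh³/12
dV/dt = πh²/4 · 3
At h = 14: dV/dt = 147π cm³/s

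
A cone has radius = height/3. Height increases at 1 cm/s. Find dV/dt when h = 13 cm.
169π/9 cm³/s

V = (1/3)π(h/3)²h = πh³/27
dV/dt = πh²/9 · 1
At h = 13: dV/dt = 169π/9 cm³/s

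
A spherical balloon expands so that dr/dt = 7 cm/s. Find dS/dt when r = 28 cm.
1568π cm²/s

S = 4πr²
dS/dt = dS/dr · dr/dt = 8πr · 7
At r = 28: dS/dt = 1568π cm²/s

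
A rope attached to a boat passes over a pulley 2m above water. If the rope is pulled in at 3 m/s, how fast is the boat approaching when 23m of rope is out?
23√21/35 ≈ 3.011 m/s

rope² = x² + 2²
x = √(23² - 2²) = 5√21
dx/dt = (rope/x) · d(rope)/dt = (23/(5√21)) · (-3) = -23√21/35 m/s
The boat approaches at 23√21/35 ≈ 3.011 m/s.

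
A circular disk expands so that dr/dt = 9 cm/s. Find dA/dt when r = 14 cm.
252π cm²/s

A = πr²
dA/dt = 2πr · dr/dt = 2π(14)(9) = 252π cm²/s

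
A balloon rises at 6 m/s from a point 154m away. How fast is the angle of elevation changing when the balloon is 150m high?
0.019993 rad/s

tan(θ) = y/154
sec²(θ) · dθ/dt = (1/154) · dy/dt
dθ/dt = cos²(θ)/154 · 6 = 154/(154² + 150²) · 6
dθ/dt = 0.019993 rad/s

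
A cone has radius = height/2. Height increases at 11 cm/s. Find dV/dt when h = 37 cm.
15059π/4 cm³/s

V = (1/3)π(h/2)²h = πh³/12
dV/dt = πh²/4 · 11
At h = 37: dV/dt = 15059π/4 cm³/s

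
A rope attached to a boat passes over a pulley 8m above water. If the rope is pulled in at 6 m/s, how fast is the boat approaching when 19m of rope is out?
38√33/33 ≈ 6.615 m/s

rope² = x² + 8²
x = √(19² - 8²) = 3√33
dx/dt = (rope/x) · d(rope)/dt = (19/(3√33)) · (-6) = -38√33/33 m/s
The boat approaches at 38√33/33 ≈ 6.615 m/s.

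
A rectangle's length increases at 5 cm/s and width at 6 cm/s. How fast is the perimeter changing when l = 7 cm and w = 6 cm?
22 cm/s

P = 2(l + w)
dP/dt = 2(dl/dt + dw/dt) = 2(5 + 6) = 22 cm/s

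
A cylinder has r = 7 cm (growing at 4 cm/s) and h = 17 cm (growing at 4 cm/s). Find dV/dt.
1148π cm³/s

V = πr²h
dV/dt = 2πrh·dr/dt + πr²·dh/dt
= 2π(7)(17)(4) + π(7)²(4)
= 1148π cm³/s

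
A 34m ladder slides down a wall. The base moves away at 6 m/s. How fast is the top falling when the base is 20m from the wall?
20√21/21 ≈ 4.364 m/s

x² + y² = 34²
2x·dx/dt + 2y·dy/dt = 0
dy/dt = -x/y · dx/dt = -20/(6√21) · 6 = -20√21/21 m/s
The top is descending at 20√21/21 ≈ 4.364 m/s.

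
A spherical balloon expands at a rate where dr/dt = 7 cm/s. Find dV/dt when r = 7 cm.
1372π cm³/s

V = (4/3)πr³
dV/dt = dV/dr · dr/dt = 4πr² · 7
At r = 7: dV/dt = 1372π cm³/s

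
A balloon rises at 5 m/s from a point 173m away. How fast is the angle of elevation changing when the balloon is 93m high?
0.022422 rad/s

tan(θ) = y/173
sec²(θ) · dθ/dt = (1/173) · dy/dt
dθ/dt = cos²(θ)/173 · 5 = 173/(173² + 93²) · 5
dθ/dt = 0.022422 rad/s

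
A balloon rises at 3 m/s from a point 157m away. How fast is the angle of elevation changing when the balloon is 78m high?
0.015326 rad/s

tan(θ) = y/157
sec²(θ) · dθ/dt = (1/157) · dy/dt
dθ/dt = cos²(θ)/157 · 3 = 157/(157² + 78²) · 3
dθ/dt = 0.015326 rad/s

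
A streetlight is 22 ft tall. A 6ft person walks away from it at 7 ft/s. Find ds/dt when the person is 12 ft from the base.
21/8 ft/s

By similar triangles: 22/(x+s) = 6/s
Solving: s = 6x/16
ds/dt = 6/16 · dx/dt = 3/8 · 7 = 21/8 ft/s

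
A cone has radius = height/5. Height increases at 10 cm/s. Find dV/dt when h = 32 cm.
2048π/5 cm³/s

V = (1/3)π(h/5)²h = πh³/75
dV/dt = πh²/25 · 10
At h = 32: dV/dt = 2048π/5 cm³/s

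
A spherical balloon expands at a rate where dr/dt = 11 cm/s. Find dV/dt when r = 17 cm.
12716π cm³/s

V = (4/3)πr³
dV/dt = dV/dr · dr/dt = 4πr² · 11
At r = 17: dV/dt = 12716π cm³/s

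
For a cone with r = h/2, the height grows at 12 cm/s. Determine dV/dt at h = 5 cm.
75π cm³/s

V = (1/3)π(h/2)²h = πh³/12
dV/dt = πh²/4 · 12
At h = 5: dV/dt = 75π cm³/s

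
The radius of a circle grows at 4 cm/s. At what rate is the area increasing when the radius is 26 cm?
208π cm²/s

A = πr²
dA/dt = 2πr · dr/dt = 2π(26)(4) = 208π cm²/s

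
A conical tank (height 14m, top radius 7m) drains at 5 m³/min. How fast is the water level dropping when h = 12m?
5/(36π) ≈ 0.04421 m/min

r/h = 7/14, so r = (1/2)h
V = (1/3)πr²h = (1/3)π((1/2)h)²h = (1/12)πh³
dV/dh = (1/4)πh²
dh/dt = (dV/dt)/(dV/dh) = -5/((1/4)π·12²) = -5/(36π) m/min
The level is dropping at 5/(36π) ≈ 0.04421 m/min.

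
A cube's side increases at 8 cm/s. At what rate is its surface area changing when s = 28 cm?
2688 cm²/s

A = 6s²
dA/dt = 12s · ds/dt = 12·28·8 = 2688 cm²/s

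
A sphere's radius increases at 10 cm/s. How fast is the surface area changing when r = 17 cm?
1360π cm²/s

S = 4πr²
dS/dt = dS/dr · dr/dt = 8πr · 10
At r = 17: dS/dt = 1360π cm²/s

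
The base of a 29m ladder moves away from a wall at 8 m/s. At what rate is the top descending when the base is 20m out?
160/21 ≈ 7.619 m/s

x² + y² = 29²
2x·dx/dt + 2y·dy/dt = 0
dy/dt = -x/y · dx/dt = -20/21 · 8 = -160/21 m/s
The top is descending at 160/21 ≈ 7.619 m/s.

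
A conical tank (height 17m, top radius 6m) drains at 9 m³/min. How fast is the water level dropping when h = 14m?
289/(784π) ≈ 0.1173 m/min

r/h = 6/17, so r = (6/17)h
V = (1/3)πr²h = (1/3)π((6/17)h)²h = (12/289)πh³
dV/dh = (36/289)πh²
dh/dt = (dV/dt)/(dV/dh) = -9/((36/289)π·14²) = -289/(784π) m/min
The level is dropping at 289/(784π) ≈ 0.1173 m/min.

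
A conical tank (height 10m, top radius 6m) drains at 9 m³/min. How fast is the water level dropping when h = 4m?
25/(16π) ≈ 0.4974 m/min

r/h = 6/10, so r = (3/5)h
V = (1/3)πr²h = (1/3)π((3/5)h)²h = (3/25)πh³
dV/dh = (9/25)πh²
dh/dt = (dV/dt)/(dV/dh) = -9/((9/25)π·4²) = -25/(16π) m/min
The level is dropping at 25/(16π) ≈ 0.4974 m/min.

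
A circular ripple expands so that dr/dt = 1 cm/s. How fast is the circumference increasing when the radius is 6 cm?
2π cm/s

C = 2πr
dC/dt = 2π · dr/dt = 2π · 1 = 2π cm/s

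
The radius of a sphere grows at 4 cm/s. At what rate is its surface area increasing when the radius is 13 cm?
416π cm²/s

S = 4πr²
dS/dt = dS/dr · dr/dt = 8πr · 4
At r = 13: dS/dt = 416π cm²/s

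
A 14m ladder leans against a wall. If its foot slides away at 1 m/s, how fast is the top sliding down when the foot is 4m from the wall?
2√5/15 ≈ 0.2981 m/s

x² + y² = 14²
2x·dx/dt + 2y·dy/dt = 0
dy/dt = -x/y · dx/dt = -4/(6√5) · 1 = -2√5/15 m/s
The top is descending at 2√5/15 ≈ 0.2981 m/s.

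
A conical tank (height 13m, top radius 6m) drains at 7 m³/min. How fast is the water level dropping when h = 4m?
1183/(576π) ≈ 0.6538 m/min

r/h = 6/13, so r = (6/13)h
V = (1/3)πr²h = (1/3)π((6/13)h)²h = (12/169)πh³
dV/dh = (36/169)πh²
dh/dt = (dV/dt)/(dV/dh) = -7/((36/169)π·4²) = -1183/(576π) m/min
The level is dropping at 1183/(576π) ≈ 0.6538 m/min.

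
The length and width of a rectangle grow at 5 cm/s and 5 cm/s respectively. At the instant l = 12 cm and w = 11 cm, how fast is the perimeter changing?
20 cm/s

P = 2(l + w)
dP/dt = 2(dl/dt + dw/dt) = 2(5 + 5) = 20 cm/s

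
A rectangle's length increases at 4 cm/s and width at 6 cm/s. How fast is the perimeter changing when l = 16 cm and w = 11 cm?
20 cm/s

P = 2(l + w)
dP/dt = 2(dl/dt + dw/dt) = 2(4 + 6) = 20 cm/s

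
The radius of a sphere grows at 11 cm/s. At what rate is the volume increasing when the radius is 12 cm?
6336π cm³/s

V = (4/3)πr³
dV/dt = dV/dr · dr/dt = 4πr² · 11
At r = 12: dV/dt = 6336π cm³/s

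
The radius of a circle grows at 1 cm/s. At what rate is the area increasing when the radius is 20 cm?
40π cm²/s

A = πr²
dA/dt = 2πr · dr/dt = 2π(20)(1) = 40π cm²/s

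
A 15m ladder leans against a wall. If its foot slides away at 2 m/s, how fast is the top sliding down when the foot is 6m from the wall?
4√21/21 ≈ 0.8729 m/s

x² + y² = 15²
2x·dx/dt + 2y·dy/dt = 0
dy/dt = -x/y · dx/dt = -6/(3√21) · 2 = -4√21/21 m/s
The top is descending at 4√21/21 ≈ 0.8729 m/s.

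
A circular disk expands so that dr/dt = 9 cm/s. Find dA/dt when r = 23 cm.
414π cm²/s

A = πr²
dA/dt = 2πr · dr/dt = 2π(23)(9) = 414π cm²/s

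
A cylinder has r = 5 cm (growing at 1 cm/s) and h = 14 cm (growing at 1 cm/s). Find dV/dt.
165π cm³/s

V = πr²h
dV/dt = 2πrh·dr/dt + πr²·dh/dt
= 2π(5)(14)(1) + π(5)²(1)
= 165π cm³/s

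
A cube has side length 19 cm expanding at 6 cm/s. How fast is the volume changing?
6498 cm³/s

V = s³
dV/dt = 3s² · ds/dt = 3·19²·6 = 6498 cm³/s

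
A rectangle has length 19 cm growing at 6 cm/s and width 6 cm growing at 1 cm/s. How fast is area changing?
55 cm²/s

A = lw
dA/dt = w·dl/dt + l·dw/dt = 6·6 + 19·1 = 55 cm²/s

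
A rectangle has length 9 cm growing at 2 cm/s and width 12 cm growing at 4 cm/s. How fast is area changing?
60 cm²/s

A = lw
dA/dt = w·dl/dt + l·dw/dt = 12·2 + 9·4 = 60 cm²/s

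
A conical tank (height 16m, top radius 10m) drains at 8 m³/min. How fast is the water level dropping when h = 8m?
8/(25π) ≈ 0.1019 m/min

r/h = 10/16, so r = (5/8)h
V = (1/3)πr²h = (1/3)π((5/8)h)²h = (25/192)πh³
dV/dh = (25/64)πh²
dh/dt = (dV/dt)/(dV/dh) = -8/((25/64)π·8²) = -8/(25π) m/min
The level is dropping at 8/(25π) ≈ 0.1019 m/min.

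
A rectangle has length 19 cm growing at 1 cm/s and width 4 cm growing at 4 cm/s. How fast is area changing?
80 cm²/s

A = lw
dA/dt = w·dl/dt + l·dw/dt = 4·1 + 19·4 = 80 cm²/s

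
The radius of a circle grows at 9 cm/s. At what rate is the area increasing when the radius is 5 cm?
90π cm²/s

A = πr²
dA/dt = 2πr · dr/dt = 2π(5)(9) = 90π cm²/s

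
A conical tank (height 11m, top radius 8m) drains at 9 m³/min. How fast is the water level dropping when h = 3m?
121/(64π) ≈ 0.6018 m/min

r/h = 8/11, so r = (8/11)h
V = (1/3)πr²h = (1/3)π((8/11)h)²h = (64/363)πh³
dV/dh = (64/121)πh²
dh/dt = (dV/dt)/(dV/dh) = -9/((64/121)π·3²) = -121/(64π) m/min
The level is dropping at 121/(64π) ≈ 0.6018 m/min.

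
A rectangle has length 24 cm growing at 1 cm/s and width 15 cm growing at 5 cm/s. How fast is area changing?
135 cm²/s

A = lw
dA/dt = w·dl/dt + l·dw/dt = 15·1 + 24·5 = 135 cm²/s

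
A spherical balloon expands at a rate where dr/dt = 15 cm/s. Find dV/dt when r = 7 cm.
2940π cm³/s

V = (4/3)πr³
dV/dt = dV/dr · dr/dt = 4πr² · 15
At r = 7: dV/dt = 2940π cm³/s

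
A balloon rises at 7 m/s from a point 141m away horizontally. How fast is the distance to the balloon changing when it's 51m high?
119√2498/2498 ≈ 2.381 m/s

z² = 141² + y²
z = √(141² + 51²) = 3√2498
dz/dt = y/z · dy/dt = 51/(3√2498) · 7 = 119√2498/2498 ≈ 2.381 m/s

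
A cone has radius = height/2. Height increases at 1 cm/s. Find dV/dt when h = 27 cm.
729π/4 cm³/s

V = (1/3)π(h/2)²h = πh³/12
dV/dt = πh²/4 · 1
At h = 27: dV/dt = 729π/4 cm³/s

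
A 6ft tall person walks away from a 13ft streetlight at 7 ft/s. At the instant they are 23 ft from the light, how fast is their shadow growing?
6 ft/s

By similar triangles: 13/(x+s) = 6/s
Solving: s = 6x/7
ds/dt = 6/7 · dx/dt = 6/7 · 7 = 6 ft/s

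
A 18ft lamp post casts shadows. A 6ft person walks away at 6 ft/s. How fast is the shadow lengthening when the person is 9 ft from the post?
3 ft/s

By similar triangles: 18/(x+s) = 6/s
Solving: s = 6x/12
ds/dt = 6/12 · dx/dt = 1/2 · 6 = 3 ft/s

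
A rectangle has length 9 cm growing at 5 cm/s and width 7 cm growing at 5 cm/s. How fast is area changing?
80 cm²/s

A = lw
dA/dt = w·dl/dt + l·dw/dt = 7·5 + 9·5 = 80 cm²/s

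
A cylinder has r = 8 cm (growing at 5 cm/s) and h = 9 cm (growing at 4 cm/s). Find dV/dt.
976π cm³/s

V = πr²h
dV/dt = 2πrh·dr/dt + πr²·dh/dt
= 2π(8)(9)(5) + π(8)²(4)
= 976π cm³/s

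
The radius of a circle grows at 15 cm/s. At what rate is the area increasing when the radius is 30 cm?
900π cm²/s

A = πr²
dA/dt = 2πr · dr/dt = 2π(30)(15) = 900π cm²/s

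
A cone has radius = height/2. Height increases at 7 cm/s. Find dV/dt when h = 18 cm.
567π cm³/s

V = (1/3)π(h/2)²h = πh³/12
dV/dt = πh²/4 · 7
At h = 18: dV/dt = 567π cm³/s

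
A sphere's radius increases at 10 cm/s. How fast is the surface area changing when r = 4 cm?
320π cm²/s

S = 4πr²
dS/dt = dS/dr · dr/dt = 8πr · 10
At r = 4: dS/dt = 320π cm²/s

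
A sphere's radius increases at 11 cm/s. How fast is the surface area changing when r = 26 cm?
2288π cm²/s

S = 4πr²
dS/dt = dS/dr · dr/dt = 8πr · 11
At r = 26: dS/dt = 2288π cm²/s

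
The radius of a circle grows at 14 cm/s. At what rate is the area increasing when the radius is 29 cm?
812π cm²/s

A = πr²
dA/dt = 2πr · dr/dt = 2π(29)(14) = 812π cm²/s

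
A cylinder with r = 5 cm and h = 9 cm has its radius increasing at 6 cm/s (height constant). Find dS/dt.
228π cm²/s

S = 2πrh + 2πr² (lateral + bases)
dS/dt = (2πh + 4πr)·dr/dt = (2π·9 + 4π·5)·6
= 228π cm²/s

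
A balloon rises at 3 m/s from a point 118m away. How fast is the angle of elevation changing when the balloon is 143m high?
0.010299 rad/s

tan(θ) = y/118
sec²(θ) · dθ/dt = (1/118) · dy/dt
dθ/dt = cos²(θ)/118 · 3 = 118/(118² + 143²) · 3
dθ/dt = 0.010299 rad/s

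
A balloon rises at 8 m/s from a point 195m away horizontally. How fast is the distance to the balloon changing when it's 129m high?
172√6074/3037 ≈ 4.414 m/s

z² = 195² + y²
z = √(195² + 129²) = 3√6074
dz/dt = y/z · dy/dt = 129/(3√6074) · 8 = 172√6074/3037 ≈ 4.414 m/s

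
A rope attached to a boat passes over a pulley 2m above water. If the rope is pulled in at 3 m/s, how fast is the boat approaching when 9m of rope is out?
27√77/77 ≈ 3.077 m/s

rope² = x² + 2²
x = √(9² - 2²) = √77
dx/dt = (rope/x) · d(rope)/dt = (9/√77) · (-3) = -27√77/77 m/s
The boat approaches at 27√77/77 ≈ 3.077 m/s.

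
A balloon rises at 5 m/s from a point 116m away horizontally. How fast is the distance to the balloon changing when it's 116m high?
5√2/2 ≈ 3.536 m/s

z² = 116² + y²
z = √(116² + 116²) = 116√2
dz/dt = y/z · dy/dt = 116/(116√2) · 5 = 5√2/2 ≈ 3.536 m/s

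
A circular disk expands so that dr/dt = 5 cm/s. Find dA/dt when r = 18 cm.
180π cm²/s

A = πr²
dA/dt = 2πr · dr/dt = 2π(18)(5) = 180π cm²/s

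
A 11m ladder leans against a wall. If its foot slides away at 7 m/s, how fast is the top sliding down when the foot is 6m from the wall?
42√85/85 ≈ 4.556 m/s

x² + y² = 11²
2x·dx/dt + 2y·dy/dt = 0
dy/dt = -x/y · dx/dt = -6/√85 · 7 = -42√85/85 m/s
The top is descending at 42√85/85 ≈ 4.556 m/s.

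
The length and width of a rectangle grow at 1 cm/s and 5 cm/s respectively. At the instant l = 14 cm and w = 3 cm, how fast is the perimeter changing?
12 cm/s

P = 2(l + w)
dP/dt = 2(dl/dt + dw/dt) = 2(1 + 5) = 12 cm/s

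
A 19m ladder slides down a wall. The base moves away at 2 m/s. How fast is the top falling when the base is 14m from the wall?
28√165/165 ≈ 2.18 m/s

x² + y² = 19²
2x·dx/dt + 2y·dy/dt = 0
dy/dt = -x/y · dx/dt = -14/√165 · 2 = -28√165/165 m/s
The top is descending at 28√165/165 ≈ 2.18 m/s.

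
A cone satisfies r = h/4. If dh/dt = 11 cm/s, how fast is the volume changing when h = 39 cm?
16731π/16 cm³/s

V = (1/3)π(h/4)²h = πh³/48
dV/dt = πh²/16 · 11
At h = 39: dV/dt = 16731π/16 cm³/s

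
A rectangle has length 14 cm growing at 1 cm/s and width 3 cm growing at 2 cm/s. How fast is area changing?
31 cm²/s

A = lw
dA/dt = w·dl/dt + l·dw/dt = 3·1 + 14·2 = 31 cm²/s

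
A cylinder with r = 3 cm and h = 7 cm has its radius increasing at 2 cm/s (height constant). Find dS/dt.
52π cm²/s

S = 2πrh + 2πr² (lateral + bases)
dS/dt = (2πh + 4πr)·dr/dt = (2π·7 + 4π·3)·2
= 52π cm²/s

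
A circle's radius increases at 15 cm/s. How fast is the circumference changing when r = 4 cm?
30π cm/s

C = 2πr
dC/dt = 2π · dr/dt = 2π · 15 = 30π cm/s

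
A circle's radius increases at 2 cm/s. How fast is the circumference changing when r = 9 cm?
4π cm/s

C = 2πr
dC/dt = 2π · dr/dt = 2π · 2 = 4π cm/s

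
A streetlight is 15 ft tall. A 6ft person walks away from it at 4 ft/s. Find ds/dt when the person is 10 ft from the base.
8/3 ft/s

By similar triangles: 15/(x+s) = 6/s
Solving: s = 6x/9
ds/dt = 6/9 · dx/dt = 2/3 · 4 = 8/3 ft/s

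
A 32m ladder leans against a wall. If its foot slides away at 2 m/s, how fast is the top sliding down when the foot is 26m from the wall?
26√87/87 ≈ 2.787 m/s

x² + y² = 32²
2x·dx/dt + 2y·dy/dt = 0
dy/dt = -x/y · dx/dt = -26/(2√87) · 2 = -26√87/87 m/s
The top is descending at 26√87/87 ≈ 2.787 m/s.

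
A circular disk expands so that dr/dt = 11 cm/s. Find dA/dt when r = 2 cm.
44π cm²/s

A = πr²
dA/dt = 2πr · dr/dt = 2π(2)(11) = 44π cm²/s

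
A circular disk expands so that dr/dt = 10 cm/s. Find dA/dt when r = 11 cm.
220π cm²/s

A = πr²
dA/dt = 2πr · dr/dt = 2π(11)(10) = 220π cm²/s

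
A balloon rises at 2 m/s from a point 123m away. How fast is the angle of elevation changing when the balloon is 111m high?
0.008962 rad/s

tan(θ) = y/123
sec²(θ) · dθ/dt = (1/123) · dy/dt
dθ/dt = cos²(θ)/123 · 2 = 123/(123² + 111²) · 2
dθ/dt = 0.008962 rad/s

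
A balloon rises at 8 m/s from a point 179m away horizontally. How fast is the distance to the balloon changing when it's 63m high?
252√36010/18005 ≈ 2.656 m/s

z² = 179² + y²
z = √(179² + 63²) = √36010
dz/dt = y/z · dy/dt = 63/√36010 · 8 = 252√36010/18005 ≈ 2.656 m/s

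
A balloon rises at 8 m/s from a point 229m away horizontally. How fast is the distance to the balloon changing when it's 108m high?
864√64105/64105 ≈ 3.412 m/s

z² = 229² + y²
z = √(229² + 108²) = √64105
dz/dt = y/z · dy/dt = 108/√64105 · 8 = 864√64105/64105 ≈ 3.412 m/s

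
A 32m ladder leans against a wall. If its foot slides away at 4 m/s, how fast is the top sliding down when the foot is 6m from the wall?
12√247/247 ≈ 0.7635 m/s

x² + y² = 32²
2x·dx/dt + 2y·dy/dt = 0
dy/dt = -x/y · dx/dt = -6/(2√247) · 4 = -12√247/247 m/s
The top is descending at 12√247/247 ≈ 0.7635 m/s.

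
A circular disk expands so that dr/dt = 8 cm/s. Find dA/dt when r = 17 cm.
272π cm²/s

A = πr²
dA/dt = 2πr · dr/dt = 2π(17)(8) = 272π cm²/s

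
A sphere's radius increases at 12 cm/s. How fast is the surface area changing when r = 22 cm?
2112π cm²/s

S = 4πr²
dS/dt = dS/dr · dr/dt = 8πr · 12
At r = 22: dS/dt = 2112π cm²/s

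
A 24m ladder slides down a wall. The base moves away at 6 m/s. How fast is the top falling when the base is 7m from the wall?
42√527/527 ≈ 1.83 m/s

x² + y² = 24²
2x·dx/dt + 2y·dy/dt = 0
dy/dt = -x/y · dx/dt = -7/√527 · 6 = -42√527/527 m/s
The top is descending at 42√527/527 ≈ 1.83 m/s.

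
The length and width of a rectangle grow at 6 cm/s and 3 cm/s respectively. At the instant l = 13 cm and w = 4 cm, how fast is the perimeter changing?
18 cm/s

P = 2(l + w)
dP/dt = 2(dl/dt + dw/dt) = 2(6 + 3) = 18 cm/s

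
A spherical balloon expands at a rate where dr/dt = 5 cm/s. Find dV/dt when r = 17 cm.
5780π cm³/s

V = (4/3)πr³
dV/dt = dV/dr · dr/dt = 4πr² · 5
At r = 17: dV/dt = 5780π cm³/s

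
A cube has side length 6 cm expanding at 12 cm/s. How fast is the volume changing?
1296 cm³/s

V = s³
dV/dt = 3s² · ds/dt = 3·6²·12 = 1296 cm³/s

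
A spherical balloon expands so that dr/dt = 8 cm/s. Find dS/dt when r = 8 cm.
512π cm²/s

S = 4πr²
dS/dt = dS/dr · dr/dt = 8πr · 8
At r = 8: dS/dt = 512π cm²/s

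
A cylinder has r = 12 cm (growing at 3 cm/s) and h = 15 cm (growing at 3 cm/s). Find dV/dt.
1512π cm³/s

V = πr²h
dV/dt = 2πrh·dr/dt + πr²·dh/dt
= 2π(12)(15)(3) + π(12)²(3)
= 1512π cm³/s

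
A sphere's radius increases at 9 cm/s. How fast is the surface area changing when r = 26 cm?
1872π cm²/s

S = 4πr²
dS/dt = dS/dr · dr/dt = 8πr · 9
At r = 26: dS/dt = 1872π cm²/s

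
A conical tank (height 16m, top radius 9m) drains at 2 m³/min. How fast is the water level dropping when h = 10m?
128/(2025π) ≈ 0.02012 m/min

r/h = 9/16, so r = (9/16)h
V = (1/3)πr²h = (1/3)π((9/16)h)²h = (27/256)πh³
dV/dh = (81/256)πh²
dh/dt = (dV/dt)/(dV/dh) = -2/((81/256)π·10²) = -128/(2025π) m/min
The level is dropping at 128/(2025π) ≈ 0.02012 m/min.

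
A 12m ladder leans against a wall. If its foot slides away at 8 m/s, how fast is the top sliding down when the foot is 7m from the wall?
56√95/95 ≈ 5.745 m/s

x² + y² = 12²
2x·dx/dt + 2y·dy/dt = 0
dy/dt = -x/y · dx/dt = -7/√95 · 8 = -56√95/95 m/s
The top is descending at 56√95/95 ≈ 5.745 m/s.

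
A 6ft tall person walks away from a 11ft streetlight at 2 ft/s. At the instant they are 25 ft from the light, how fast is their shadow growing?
12/5 ft/s

By similar triangles: 11/(x+s) = 6/s
Solving: s = 6x/5
ds/dt = 6/5 · dx/dt = 6/5 · 2 = 12/5 ft/s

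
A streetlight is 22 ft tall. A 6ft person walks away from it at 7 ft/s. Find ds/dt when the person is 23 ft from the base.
21/8 ft/s

By similar triangles: 22/(x+s) = 6/s
Solving: s = 6x/16
ds/dt = 6/16 · dx/dt = 3/8 · 7 = 21/8 ft/s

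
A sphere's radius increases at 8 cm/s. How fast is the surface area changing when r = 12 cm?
768π cm²/s

S = 4πr²
dS/dt = dS/dr · dr/dt = 8πr · 8
At r = 12: dS/dt = 768π cm²/s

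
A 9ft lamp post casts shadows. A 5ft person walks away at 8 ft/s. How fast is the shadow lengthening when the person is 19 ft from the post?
10 ft/s

By similar triangles: 9/(x+s) = 5/s
Solving: s = 5x/4
ds/dt = 5/4 · dx/dt = 5/4 · 8 = 10 ft/s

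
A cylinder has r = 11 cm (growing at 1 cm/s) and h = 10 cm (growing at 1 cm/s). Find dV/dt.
341π cm³/s

V = πr²h
dV/dt = 2πrh·dr/dt + πr²·dh/dt
= 2π(11)(10)(1) + π(11)²(1)
= 341π cm³/s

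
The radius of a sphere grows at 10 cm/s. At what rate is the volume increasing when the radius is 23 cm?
21160π cm³/s

V = (4/3)πr³
dV/dt = dV/dr · dr/dt = 4πr² · 10
At r = 23: dV/dt = 21160π cm³/s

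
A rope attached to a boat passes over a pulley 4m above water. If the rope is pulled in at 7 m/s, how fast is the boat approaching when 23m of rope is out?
161√57/171 ≈ 7.108 m/s

rope² = x² + 4²
x = √(23² - 4²) = 3√57
dx/dt = (rope/x) · d(rope)/dt = (23/(3√57)) · (-7) = -161√57/171 m/s
The boat approaches at 161√57/171 ≈ 7.108 m/s.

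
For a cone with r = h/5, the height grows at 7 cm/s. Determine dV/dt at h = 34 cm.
8092π/25 cm³/s

V = (1/3)π(h/5)²h = πh³/75
dV/dt = πh²/25 · 7
At h = 34: dV/dt = 8092π/25 cm³/s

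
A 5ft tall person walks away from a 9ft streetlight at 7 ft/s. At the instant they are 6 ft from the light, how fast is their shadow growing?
35/4 ft/s

By similar triangles: 9/(x+s) = 5/s
Solving: s = 5x/4
ds/dt = 5/4 · dx/dt = 5/4 · 7 = 35/4 ft/s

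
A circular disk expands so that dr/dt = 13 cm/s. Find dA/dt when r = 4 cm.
104π cm²/s

A = πr²
dA/dt = 2πr · dr/dt = 2π(4)(13) = 104π cm²/s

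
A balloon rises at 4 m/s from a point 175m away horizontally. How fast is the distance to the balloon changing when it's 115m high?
46√1754/877 ≈ 2.197 m/s

z² = 175² + y²
z = √(175² + 115²) = 5√1754
dz/dt = y/z · dy/dt = 115/(5√1754) · 4 = 46√1754/877 ≈ 2.197 m/s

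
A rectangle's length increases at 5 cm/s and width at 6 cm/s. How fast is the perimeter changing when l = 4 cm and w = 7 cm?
22 cm/s

P = 2(l + w)
dP/dt = 2(dl/dt + dw/dt) = 2(5 + 6) = 22 cm/s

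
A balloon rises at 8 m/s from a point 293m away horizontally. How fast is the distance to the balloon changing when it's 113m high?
452√98618/49309 ≈ 2.879 m/s

z² = 293² + y²
z = √(293² + 113²) = √98618
dz/dt = y/z · dy/dt = 113/√98618 · 8 = 452√98618/49309 ≈ 2.879 m/s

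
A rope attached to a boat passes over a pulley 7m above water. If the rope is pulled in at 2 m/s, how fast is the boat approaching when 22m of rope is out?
44√435/435 ≈ 2.11 m/s

rope² = x² + 7²
x = √(22² - 7²) = √435
dx/dt = (rope/x) · d(rope)/dt = (22/√435) · (-2) = -44√435/435 m/s
The boat approaches at 44√435/435 ≈ 2.11 m/s.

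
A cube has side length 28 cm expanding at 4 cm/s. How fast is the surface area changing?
1344 cm²/s

A = 6s²
dA/dt = 12s · ds/dt = 12·28·4 = 1344 cm²/s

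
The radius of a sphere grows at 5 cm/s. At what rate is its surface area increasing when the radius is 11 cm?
440π cm²/s

S = 4πr²
dS/dt = dS/dr · dr/dt = 8πr · 5
At r = 11: dS/dt = 440π cm²/s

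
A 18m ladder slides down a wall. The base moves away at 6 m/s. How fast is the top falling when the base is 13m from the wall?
78√155/155 ≈ 6.265 m/s

x² + y² = 18²
2x·dx/dt + 2y·dy/dt = 0
dy/dt = -x/y · dx/dt = -13/√155 · 6 = -78√155/155 m/s
The top is descending at 78√155/155 ≈ 6.265 m/s.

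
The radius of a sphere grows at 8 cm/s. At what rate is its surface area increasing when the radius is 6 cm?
384π cm²/s

S = 4πr²
dS/dt = dS/dr · dr/dt = 8πr · 8
At r = 6: dS/dt = 384π cm²/s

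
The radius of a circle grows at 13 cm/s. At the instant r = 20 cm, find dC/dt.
26π cm/s

C = 2πr
dC/dt = 2π · dr/dt = 2π · 13 = 26π cm/s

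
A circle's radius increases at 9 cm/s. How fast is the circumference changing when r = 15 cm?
18π cm/s

C = 2πr
dC/dt = 2π · dr/dt = 2π · 9 = 18π cm/s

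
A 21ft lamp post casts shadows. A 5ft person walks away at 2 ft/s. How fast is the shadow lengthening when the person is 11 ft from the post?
5/8 ft/s

By similar triangles: 21/(x+s) = 5/s
Solving: s = 5x/16
ds/dt = 5/16 · dx/dt = 5/16 · 2 = 5/8 ft/s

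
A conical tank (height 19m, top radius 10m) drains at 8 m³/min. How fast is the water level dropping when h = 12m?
361/(1800π) ≈ 0.06384 m/min

r/h = 10/19, so r = (10/19)h
V = (1/3)πr²h = (1/3)π((10/19)h)²h = (100/1083)πh³
dV/dh = (100/361)πh²
dh/dt = (dV/dt)/(dV/dh) = -8/((100/361)π·12²) = -361/(1800π) m/min
The level is dropping at 361/(1800π) ≈ 0.06384 m/min.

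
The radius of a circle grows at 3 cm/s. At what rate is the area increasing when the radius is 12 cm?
72π cm²/s

A = πr²
dA/dt = 2πr · dr/dt = 2π(12)(3) = 72π cm²/s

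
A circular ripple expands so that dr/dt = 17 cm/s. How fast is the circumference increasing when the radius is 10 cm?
34π cm/s

C = 2πr
dC/dt = 2π · dr/dt = 2π · 17 = 34π cm/s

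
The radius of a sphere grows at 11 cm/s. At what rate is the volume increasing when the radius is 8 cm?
2816π cm³/s

V = (4/3)πr³
dV/dt = dV/dr · dr/dt = 4πr² · 11
At r = 8: dV/dt = 2816π cm³/s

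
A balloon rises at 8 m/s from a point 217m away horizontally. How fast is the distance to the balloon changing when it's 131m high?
524√2570/6425 ≈ 4.135 m/s

z² = 217² + y²
z = √(217² + 131²) = 5√2570
dz/dt = y/z · dy/dt = 131/(5√2570) · 8 = 524√2570/6425 ≈ 4.135 m/s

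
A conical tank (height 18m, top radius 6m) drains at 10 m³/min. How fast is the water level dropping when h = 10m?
9/(10π) ≈ 0.2865 m/min

r/h = 6/18, so r = (1/3)h
V = (1/3)πr²h = (1/3)π((1/3)h)²h = (1/27)πh³
dV/dh = (1/9)πh²
dh/dt = (dV/dt)/(dV/dh) = -10/((1/9)π·10²) = -9/(10π) m/min
The level is dropping at 9/(10π) ≈ 0.2865 m/min.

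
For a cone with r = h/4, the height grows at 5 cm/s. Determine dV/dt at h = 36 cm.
405π cm³/s

V = (1/3)π(h/4)²h = πh³/48
dV/dt = πh²/16 · 5
At h = 36: dV/dt = 405π cm³/s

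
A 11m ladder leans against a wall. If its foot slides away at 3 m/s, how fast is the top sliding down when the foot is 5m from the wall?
5√6/8 ≈ 1.531 m/s

x² + y² = 11²
2x·dx/dt + 2y·dy/dt = 0
dy/dt = -x/y · dx/dt = -5/(4√6) · 3 = -5√6/8 m/s
The top is descending at 5√6/8 ≈ 1.531 m/s.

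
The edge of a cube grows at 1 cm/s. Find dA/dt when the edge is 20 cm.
240 cm²/s

A = 6s²
dA/dt = 12s · ds/dt = 12·20·1 = 240 cm²/s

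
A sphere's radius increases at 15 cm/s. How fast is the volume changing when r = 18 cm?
19440π cm³/s

V = (4/3)πr³
dV/dt = dV/dr · dr/dt = 4πr² · 15
At r = 18: dV/dt = 19440π cm³/s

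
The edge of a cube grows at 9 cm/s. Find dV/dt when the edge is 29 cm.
22707 cm³/s

V = s³
dV/dt = 3s² · ds/dt = 3·29²·9 = 22707 cm³/s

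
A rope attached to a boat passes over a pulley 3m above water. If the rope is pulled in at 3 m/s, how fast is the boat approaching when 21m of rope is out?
7√3/4 ≈ 3.031 m/s

rope² = x² + 3²
x = √(21² - 3²) = 12√3
dx/dt = (rope/x) · d(rope)/dt = (21/(12√3)) · (-3) = -7√3/4 m/s
The boat approaches at 7√3/4 ≈ 3.031 m/s.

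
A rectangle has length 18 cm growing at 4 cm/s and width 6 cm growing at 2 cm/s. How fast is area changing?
60 cm²/s

A = lw
dA/dt = w·dl/dt + l·dw/dt = 6·4 + 18·2 = 60 cm²/s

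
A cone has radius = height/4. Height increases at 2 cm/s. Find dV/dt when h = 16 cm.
32π cm³/s

V = (1/3)π(h/4)²h = πh³/48
dV/dt = πh²/16 · 2
At h = 16: dV/dt = 32π cm³/s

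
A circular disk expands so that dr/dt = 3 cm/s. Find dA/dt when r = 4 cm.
24π cm²/s

A = πr²
dA/dt = 2πr · dr/dt = 2π(4)(3) = 24π cm²/s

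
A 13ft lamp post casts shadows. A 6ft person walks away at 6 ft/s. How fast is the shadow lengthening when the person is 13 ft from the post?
36/7 ft/s

By similar triangles: 13/(x+s) = 6/s
Solving: s = 6x/7
ds/dt = 6/7 · dx/dt = 6/7 · 6 = 36/7 ft/s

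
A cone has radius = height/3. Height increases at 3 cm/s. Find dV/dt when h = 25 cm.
625π/3 cm³/s

V = (1/3)π(h/3)²h = πh³/27
dV/dt = πh²/9 · 3
At h = 25: dV/dt = 625π/3 cm³/s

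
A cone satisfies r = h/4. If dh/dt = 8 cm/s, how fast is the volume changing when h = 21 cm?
441π/2 cm³/s

V = (1/3)π(h/4)²h = πh³/48
dV/dt = πh²/16 · 8
At h = 21: dV/dt = 441π/2 cm³/s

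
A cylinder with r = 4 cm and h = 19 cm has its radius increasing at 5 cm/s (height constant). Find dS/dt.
270π cm²/s

S = 2πrh + 2πr² (lateral + bases)
dS/dt = (2πh + 4πr)·dr/dt = (2π·19 + 4π·4)·5
= 270π cm²/s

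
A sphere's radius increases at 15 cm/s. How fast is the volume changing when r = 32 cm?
61440π cm³/s

V = (4/3)πr³
dV/dt = dV/dr · dr/dt = 4πr² · 15
At r = 32: dV/dt = 61440π cm³/s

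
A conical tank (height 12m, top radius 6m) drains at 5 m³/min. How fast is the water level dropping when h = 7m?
20/(49π) ≈ 0.1299 m/min

r/h = 6/12, so r = (1/2)h
V = (1/3)πr²h = (1/3)π((1/2)h)²h = (1/12)πh³
dV/dh = (1/4)πh²
dh/dt = (dV/dt)/(dV/dh) = -5/((1/4)π·7²) = -20/(49π) m/min
The level is dropping at 20/(49π) ≈ 0.1299 m/min.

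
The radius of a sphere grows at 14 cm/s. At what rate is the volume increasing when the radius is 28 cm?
43904π cm³/s

V = (4/3)πr³
dV/dt = dV/dr · dr/dt = 4πr² · 14
At r = 28: dV/dt = 43904π cm³/s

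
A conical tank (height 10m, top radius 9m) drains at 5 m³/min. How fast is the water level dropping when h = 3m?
500/(729π) ≈ 0.2183 m/min

r/h = 9/10, so r = (9/10)h
V = (1/3)πr²h = (1/3)π((9/10)h)²h = (27/100)πh³
dV/dh = (81/100)πh²
dh/dt = (dV/dt)/(dV/dh) = -5/((81/100)π·3²) = -500/(729π) m/min
The level is dropping at 500/(729π) ≈ 0.2183 m/min.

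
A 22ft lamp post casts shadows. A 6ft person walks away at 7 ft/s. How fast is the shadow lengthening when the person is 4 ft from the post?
21/8 ft/s

By similar triangles: 22/(x+s) = 6/s
Solving: s = 6x/16
ds/dt = 6/16 · dx/dt = 3/8 · 7 = 21/8 ft/s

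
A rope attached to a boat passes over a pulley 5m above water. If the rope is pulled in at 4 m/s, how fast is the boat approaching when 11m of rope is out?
11√6/6 ≈ 4.491 m/s

rope² = x² + 5²
x = √(11² - 5²) = 4√6
dx/dt = (rope/x) · d(rope)/dt = (11/(4√6)) · (-4) = -11√6/6 m/s
The boat approaches at 11√6/6 ≈ 4.491 m/s.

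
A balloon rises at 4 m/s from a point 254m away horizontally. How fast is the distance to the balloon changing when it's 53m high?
212√2693/13465 ≈ 0.817 m/s

z² = 254² + y²
z = √(254² + 53²) = 5√2693
dz/dt = y/z · dy/dt = 53/(5√2693) · 4 = 212√2693/13465 ≈ 0.817 m/s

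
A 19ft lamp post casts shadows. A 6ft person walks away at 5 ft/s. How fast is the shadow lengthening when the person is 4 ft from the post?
30/13 ft/s

By similar triangles: 19/(x+s) = 6/s
Solving: s = 6x/13
ds/dt = 6/13 · dx/dt = 6/13 · 5 = 30/13 ft/s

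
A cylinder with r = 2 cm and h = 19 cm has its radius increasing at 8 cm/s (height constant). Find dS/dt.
368π cm²/s

S = 2πrh + 2πr² (lateral + bases)
dS/dt = (2πh + 4πr)·dr/dt = (2π·19 + 4π·2)·8
= 368π cm²/s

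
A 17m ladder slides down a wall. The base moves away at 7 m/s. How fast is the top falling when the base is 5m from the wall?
35√66/132 ≈ 2.154 m/s

x² + y² = 17²
2x·dx/dt + 2y·dy/dt = 0
dy/dt = -x/y · dx/dt = -5/(2√66) · 7 = -35√66/132 m/s
The top is descending at 35√66/132 ≈ 2.154 m/s.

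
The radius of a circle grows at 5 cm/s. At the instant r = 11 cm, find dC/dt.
10π cm/s

C = 2πr
dC/dt = 2π · dr/dt = 2π · 5 = 10π cm/s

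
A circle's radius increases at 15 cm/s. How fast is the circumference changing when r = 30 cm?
30π cm/s

C = 2πr
dC/dt = 2π · dr/dt = 2π · 15 = 30π cm/s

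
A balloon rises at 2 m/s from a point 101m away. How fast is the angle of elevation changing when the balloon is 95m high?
0.010507 rad/s

tan(θ) = y/101
sec²(θ) · dθ/dt = (1/101) · dy/dt
dθ/dt = cos²(θ)/101 · 2 = 101/(101² + 95²) · 2
dθ/dt = 0.010507 rad/s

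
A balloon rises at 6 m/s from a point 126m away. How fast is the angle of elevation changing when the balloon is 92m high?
0.03106 rad/s

tan(θ) = y/126
sec²(θ) · dθ/dt = (1/126) · dy/dt
dθ/dt = cos²(θ)/126 · 6 = 126/(126² + 92²) · 6
dθ/dt = 0.03106 rad/s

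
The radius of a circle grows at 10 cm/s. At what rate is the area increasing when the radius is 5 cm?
100π cm²/s

A = πr²
dA/dt = 2πr · dr/dt = 2π(5)(10) = 100π cm²/s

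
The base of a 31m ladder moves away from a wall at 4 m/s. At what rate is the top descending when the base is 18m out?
72√13/91 ≈ 2.853 m/s

x² + y² = 31²
2x·dx/dt + 2y·dy/dt = 0
dy/dt = -x/y · dx/dt = -18/(7√13) · 4 = -72√13/91 m/s
The top is descending at 72√13/91 ≈ 2.853 m/s.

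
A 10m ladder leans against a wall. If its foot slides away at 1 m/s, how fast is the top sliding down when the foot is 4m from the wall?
2√21/21 ≈ 0.4364 m/s

x² + y² = 10²
2x·dx/dt + 2y·dy/dt = 0
dy/dt = -x/y · dx/dt = -4/(2√21) · 1 = -2√21/21 m/s
The top is descending at 2√21/21 ≈ 0.4364 m/s.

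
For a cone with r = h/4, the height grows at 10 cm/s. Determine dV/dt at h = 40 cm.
1000π cm³/s

V = (1/3)π(h/4)²h = πh³/48
dV/dt = πh²/16 · 10
At h = 40: dV/dt = 1000π cm³/s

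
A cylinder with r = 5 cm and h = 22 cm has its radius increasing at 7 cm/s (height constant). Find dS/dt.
448π cm²/s

S = 2πrh + 2πr² (lateral + bases)
dS/dt = (2πh + 4πr)·dr/dt = (2π·22 + 4π·5)·7
= 448π cm²/s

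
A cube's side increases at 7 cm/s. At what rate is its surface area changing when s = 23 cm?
1932 cm²/s

A = 6s²
dA/dt = 12s · ds/dt = 12·23·7 = 1932 cm²/s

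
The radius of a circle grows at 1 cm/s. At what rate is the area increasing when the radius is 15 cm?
30π cm²/s

A = πr²
dA/dt = 2πr · dr/dt = 2π(15)(1) = 30π cm²/s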